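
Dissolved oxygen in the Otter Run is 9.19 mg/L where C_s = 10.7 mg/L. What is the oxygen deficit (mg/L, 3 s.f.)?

D ≈ 1.51 mg/L

D = C_s − C = 10.7 − 9.19 = 1.51 mg/L.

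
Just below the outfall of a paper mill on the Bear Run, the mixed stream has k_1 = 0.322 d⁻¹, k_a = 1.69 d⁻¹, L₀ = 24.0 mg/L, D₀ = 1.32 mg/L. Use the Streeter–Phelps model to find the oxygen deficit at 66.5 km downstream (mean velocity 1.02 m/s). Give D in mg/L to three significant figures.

D ≈ 3.22 mg/L

Travel time t = x/v = 66.5 km / (1.02 m/s) = 66500 m / 1.02 m/s = 65200 s = 0.7546 d.
k_1 L₀/(k_a−k_1) = 0.322×24.0/(1.69−0.322) = 7.728/1.368 = 5.649 mg/L.
e^(−k_1 t) = e^(−0.322×0.7546) = 0.7843; e^(−k_a t) = e^(−1.69×0.7546) = 0.2794.
D = 5.649 × (0.7843 − 0.2794) + 1.32 × 0.2794 = 2.852 + 0.3688 = 3.221 mg/L.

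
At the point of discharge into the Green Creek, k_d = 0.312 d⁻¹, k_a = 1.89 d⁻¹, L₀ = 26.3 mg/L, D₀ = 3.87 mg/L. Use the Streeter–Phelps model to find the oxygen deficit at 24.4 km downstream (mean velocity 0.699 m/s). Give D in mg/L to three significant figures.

Travel time t = x/v = 24.4 km / (0.699 m/s) = 24400 m / 0.699 m/s = 34910 s = 0.4040 d.
k_d L₀/(k_a−k_d) = 0.312×26.3/(1.89−0.312) = 8.206/1.578 = 5.200 mg/L.
e^(−k_d t) = e^(−0.312×0.4040) = 0.8816; e^(−k_a t) = e^(−1.89×0.4040) = 0.4660.
D = 5.200 × (0.8816 − 0.4660) + 3.87 × 0.4660 = 2.161 + 1.803 = 3.964 mg/L.

D ≈ 3.96 mg/L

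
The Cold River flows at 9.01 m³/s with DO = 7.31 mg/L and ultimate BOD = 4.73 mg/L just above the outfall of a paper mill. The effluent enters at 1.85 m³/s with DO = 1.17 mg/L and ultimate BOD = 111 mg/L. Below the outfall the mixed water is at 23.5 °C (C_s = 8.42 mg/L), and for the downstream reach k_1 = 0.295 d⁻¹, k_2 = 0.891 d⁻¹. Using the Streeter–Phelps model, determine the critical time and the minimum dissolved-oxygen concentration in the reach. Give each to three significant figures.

Mixed DO = (9.01×7.31 + 1.85×1.17)/(9.01+1.85) = 68.03/10.86 = 6.264 mg/L.
Mixed L₀ = (9.01×4.73 + 1.85×111)/(10.86) = 248.0/10.86 = 22.83 mg/L.
Initial deficit D₀ = C_s − DO₀ = 8.42 − 6.264 = 2.156 mg/L.
t_c = (1/0.5960) ln[(0.891/0.295)(1 − 2.156×0.5960/(0.295×22.83))] = 1.678 × ln(2.444) = 1.500 d.
D_c = (0.295/0.891) × 22.83 × e^(−0.295×1.500) = 0.3311 × 22.83 × 0.6425 = 4.857 mg/L.
Minimum DO = 8.42 − 4.857 = 3.563 mg/L.

t_c ≈ 1.50 d; minimum DO ≈ 3.56 mg/L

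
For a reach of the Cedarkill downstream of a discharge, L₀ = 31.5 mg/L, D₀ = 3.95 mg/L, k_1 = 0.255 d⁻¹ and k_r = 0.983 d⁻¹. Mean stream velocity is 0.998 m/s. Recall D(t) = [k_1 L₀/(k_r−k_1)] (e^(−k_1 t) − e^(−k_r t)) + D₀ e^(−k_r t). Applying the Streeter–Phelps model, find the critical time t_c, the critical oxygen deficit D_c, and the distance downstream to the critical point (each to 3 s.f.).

t_c = [1/(k_r−k_1)] ln[(k_r/k_1)(1 − D₀(k_r−k_1)/(k_1 L₀))]
= [1/(0.983−0.255)] ln[(0.983/0.255)(1 − 3.95×0.7280/(0.255×31.5))]
= (1/0.7280) ln[3.855 × 0.6420] = 1.374 × ln(2.475) = 1.374 × 0.9062 = 1.245 d.
L(t_c) = L₀ e^(−k_1 t_c) = 31.5 × 0.7280 = 22.93 mg/L, and at the critical point k_r D_c = k_1 L, so D_c = (0.255/0.983) × 22.93 = 5.949 mg/L.
x_c = v t_c = 0.998 m/s × 1.245 d × 86400 s/d = 107300 m ≈ 107 km.

t_c ≈ 1.24 d; D_c ≈ 5.95 mg/L; x_c ≈ 107 km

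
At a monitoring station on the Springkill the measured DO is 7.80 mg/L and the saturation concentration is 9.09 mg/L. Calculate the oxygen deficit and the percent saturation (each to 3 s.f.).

D ≈ 1.29 mg/L; 85.8 % saturation

D = C_s − C = 9.09 − 7.80 = 1.29 mg/L.
% saturation = 7.80/9.09 × 100 = 85.8 %.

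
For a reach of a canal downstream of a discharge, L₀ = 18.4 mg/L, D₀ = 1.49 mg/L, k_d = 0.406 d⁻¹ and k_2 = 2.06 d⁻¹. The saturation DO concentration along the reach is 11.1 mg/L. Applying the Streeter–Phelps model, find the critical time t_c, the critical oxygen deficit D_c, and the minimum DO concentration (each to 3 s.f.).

t_c ≈ 0.740 d; D_c ≈ 2.69 mg/L; min DO ≈ 8.41 mg/L

t_c = [1/(k_2−k_d)] ln[(k_2/k_d)(1 − D₀(k_2−k_d)/(k_d L₀))]
= [1/(2.06−0.406)] ln[(2.06/0.406)(1 − 1.49×1.654/(0.406×18.4))]
= (1/1.654) ln[5.074 × 0.6701] = 0.6046 × ln(3.400) = 0.6046 × 1.224 = 0.7399 d.
D_c = (k_d/k_2) L₀ e^(−k_d t_c) = (0.406/2.06) × 18.4 × e^(−0.406×0.7399) = 0.1971 × 18.4 × 0.7405 = 2.685 mg/L.
Minimum DO = C_s − D_c = 11.1 − 2.685 = 8.415 mg/L.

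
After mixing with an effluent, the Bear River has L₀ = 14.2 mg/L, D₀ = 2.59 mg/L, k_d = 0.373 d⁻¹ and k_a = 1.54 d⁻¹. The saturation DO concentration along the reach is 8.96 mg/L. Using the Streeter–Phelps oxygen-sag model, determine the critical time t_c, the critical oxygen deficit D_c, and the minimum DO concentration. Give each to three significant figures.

t_c = [1/(k_a−k_d)] ln[(k_a/k_d)(1 − D₀(k_a−k_d)/(k_d L₀))]
= [1/(1.54−0.373)] ln[(1.54/0.373)(1 − 2.59×1.167/(0.373×14.2))]
= (1/1.167) ln[4.129 × 0.4293] = 0.8569 × ln(1.773) = 0.8569 × 0.5725 = 0.4905 d.
D_c = (k_d/k_a) L₀ e^(−k_d t_c) = (0.373/1.54) × 14.2 × e^(−0.373×0.4905) = 0.2422 × 14.2 × 0.8328 = 2.864 mg/L.
Minimum DO = C_s − D_c = 8.96 − 2.864 = 6.096 mg/L.

t_c ≈ 0.491 d; D_c ≈ 2.86 mg/L; min DO ≈ 6.10 mg/L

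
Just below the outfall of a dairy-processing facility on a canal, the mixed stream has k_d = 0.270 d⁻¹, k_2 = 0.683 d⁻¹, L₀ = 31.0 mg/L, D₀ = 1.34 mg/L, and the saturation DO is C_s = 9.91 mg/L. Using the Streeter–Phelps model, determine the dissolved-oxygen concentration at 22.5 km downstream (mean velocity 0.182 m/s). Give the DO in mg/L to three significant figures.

DO ≈ 3.26 mg/L

Travel time t = x/v = 22.5 km / (0.182 m/s) = 22500 m / 0.182 m/s = 123600 s = 1.431 d.
k_d L₀/(k_2−k_d) = 0.270×31.0/(0.683−0.270) = 8.370/0.4130 = 20.27 mg/L.
e^(−k_d t) = e^(−0.270×1.431) = 0.6795; e^(−k_2 t) = e^(−0.683×1.431) = 0.3763.
D = 20.27 × (0.6795 − 0.3763) + 1.34 × 0.3763 = 6.145 + 0.5043 = 6.649 mg/L.
DO = C_s − D = 9.91 − 6.649 = 3.261 mg/L.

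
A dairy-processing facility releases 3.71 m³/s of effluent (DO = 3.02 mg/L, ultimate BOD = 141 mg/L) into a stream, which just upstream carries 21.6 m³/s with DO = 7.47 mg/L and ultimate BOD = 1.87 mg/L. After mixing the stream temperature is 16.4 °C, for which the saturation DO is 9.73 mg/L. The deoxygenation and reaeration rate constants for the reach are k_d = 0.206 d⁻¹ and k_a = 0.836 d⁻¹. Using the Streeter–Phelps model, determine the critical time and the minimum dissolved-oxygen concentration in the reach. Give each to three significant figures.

Mixed DO = (21.6×7.47 + 3.71×3.02)/(21.6+3.71) = 172.6/25.31 = 6.818 mg/L.
Mixed L₀ = (21.6×1.87 + 3.71×141)/(25.31) = 563.5/25.31 = 22.26 mg/L.
Initial deficit D₀ = C_s − DO₀ = 9.73 − 6.818 = 2.912 mg/L.
t_c = (1/0.6300) ln[(0.836/0.206)(1 − 2.912×0.6300/(0.206×22.26))] = 1.587 × ln(2.435) = 1.412 d.
D_c = (0.206/0.836) × 22.26 × e^(−0.206×1.412) = 0.2464 × 22.26 × 0.7475 = 4.101 mg/L.
Minimum DO = 9.73 − 4.101 = 5.629 mg/L.

t_c ≈ 1.41 d; minimum DO ≈ 5.63 mg/L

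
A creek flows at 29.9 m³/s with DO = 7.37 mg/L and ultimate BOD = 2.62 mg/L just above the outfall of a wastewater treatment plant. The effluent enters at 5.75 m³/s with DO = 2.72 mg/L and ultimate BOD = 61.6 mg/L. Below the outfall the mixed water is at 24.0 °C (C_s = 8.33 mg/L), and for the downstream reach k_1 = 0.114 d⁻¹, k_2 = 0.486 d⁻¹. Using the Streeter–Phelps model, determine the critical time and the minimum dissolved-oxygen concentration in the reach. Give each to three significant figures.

t_c ≈ 2.24 d; minimum DO ≈ 6.13 mg/L

Mixed DO = (29.9×7.37 + 5.75×2.72)/(29.9+5.75) = 236.0/35.65 = 6.620 mg/L.
Mixed L₀ = (29.9×2.62 + 5.75×61.6)/(35.65) = 432.5/35.65 = 12.13 mg/L.
Initial deficit D₀ = C_s − DO₀ = 8.33 − 6.620 = 1.710 mg/L.
t_c = (1/0.3720) ln[(0.486/0.114)(1 − 1.710×0.3720/(0.114×12.13))] = 2.688 × ln(2.303) = 2.242 d.
D_c = (0.114/0.486) × 12.13 × e^(−0.114×2.242) = 0.2346 × 12.13 × 0.7745 = 2.204 mg/L.
Minimum DO = 8.33 − 2.204 = 6.126 mg/L.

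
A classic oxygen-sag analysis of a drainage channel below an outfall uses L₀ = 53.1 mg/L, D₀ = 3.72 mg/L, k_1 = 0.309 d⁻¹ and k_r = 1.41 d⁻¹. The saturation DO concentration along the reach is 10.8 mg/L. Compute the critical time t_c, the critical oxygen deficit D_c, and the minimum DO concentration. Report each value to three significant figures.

t_c ≈ 1.12 d; D_c ≈ 8.24 mg/L; min DO ≈ 2.56 mg/L

At the critical point dD/dt = 0, so k_1 L₀ e^(−k_1 t) = k_r D. Substituting D(t) from the Streeter–Phelps equation and solving for t gives
t_c = ln[(k_r/k_1)(1 − D₀(k_r−k_1)/(k_1 L₀))] / (k_r−k_1).
Here k_r−k_1 = 1.101 d⁻¹ and 1 − D₀(k_r−k_1)/(k_1 L₀) = 1 − 3.72×1.101/(0.309×53.1) = 0.7504, so
t_c = ln(4.563 × 0.7504) / 1.101 = 1.231 / 1.101 = 1.118 d.
L(t_c) = L₀ e^(−k_1 t_c) = 53.1 × 0.7079 = 37.59 mg/L, and at the critical point k_r D_c = k_1 L, so D_c = (0.309/1.41) × 37.59 = 8.238 mg/L.
Minimum DO = C_s − D_c = 10.8 − 8.238 = 2.562 mg/L.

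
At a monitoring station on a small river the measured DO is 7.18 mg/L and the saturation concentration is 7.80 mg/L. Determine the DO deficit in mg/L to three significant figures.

D ≈ 0.620 mg/L

D = C_s − C = 7.80 − 7.18 = 0.620 mg/L.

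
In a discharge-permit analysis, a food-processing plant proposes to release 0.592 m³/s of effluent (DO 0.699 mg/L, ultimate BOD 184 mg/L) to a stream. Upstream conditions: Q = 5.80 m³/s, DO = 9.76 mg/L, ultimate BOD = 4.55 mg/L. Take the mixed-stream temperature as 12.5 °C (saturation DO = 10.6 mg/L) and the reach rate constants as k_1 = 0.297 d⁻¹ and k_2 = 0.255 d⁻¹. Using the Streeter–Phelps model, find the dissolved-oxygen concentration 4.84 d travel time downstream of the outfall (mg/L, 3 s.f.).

Mixed DO = (5.80×9.76 + 0.592×0.699)/(5.80+0.592) = 57.02/6.392 = 8.921 mg/L.
Mixed L₀ = (5.80×4.55 + 0.592×184)/(6.392) = 135.3/6.392 = 21.17 mg/L.
Initial deficit D₀ = C_s − DO₀ = 10.6 − 8.921 = 1.679 mg/L.
D(4.84) = [0.297×21.17/(0.255−0.297)](e^(−0.297×4.84) − e^(−0.255×4.84)) + 1.679 e^(−0.255×4.84)
= -149.7 × (0.2375 − 0.2911) + 1.679 × 0.2911 = 8.504 mg/L.
DO = 10.6 − 8.504 = 2.096 mg/L.

DO ≈ 2.10 mg/L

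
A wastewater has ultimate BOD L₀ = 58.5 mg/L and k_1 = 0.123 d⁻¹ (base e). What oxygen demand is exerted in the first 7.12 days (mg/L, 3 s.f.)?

y ≈ 34.1 mg/L

y_t = L₀(1 − e^(−k_1 t)) = 58.5 × (1 − e^(−0.123×7.12))
= 58.5 × (1 − 0.4165) = 58.5 × 0.5835 = 34.13 mg/L.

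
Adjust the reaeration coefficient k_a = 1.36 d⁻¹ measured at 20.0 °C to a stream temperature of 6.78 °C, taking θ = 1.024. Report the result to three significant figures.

k_a(T₂) = k_a(T₁) · θ^(T₂−T₁) = 1.36 × 1.024^(6.78−20.0)
= 1.36 × 1.024^-13.2 = 1.36 × 0.7309 = 0.9940 d⁻¹.

k_a ≈ 0.994 d⁻¹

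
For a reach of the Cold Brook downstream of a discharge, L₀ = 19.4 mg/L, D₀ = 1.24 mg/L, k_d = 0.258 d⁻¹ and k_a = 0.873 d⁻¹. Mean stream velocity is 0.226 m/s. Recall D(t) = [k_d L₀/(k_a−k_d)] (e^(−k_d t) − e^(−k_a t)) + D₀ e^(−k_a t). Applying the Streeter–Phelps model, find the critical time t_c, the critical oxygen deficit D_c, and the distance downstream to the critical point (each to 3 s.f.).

With k_a/k_d = 3.384 and 1 − D₀(k_a−k_d)/(k_d L₀) = 0.8476,
t_c = ln(3.384 × 0.8476) / (0.873 − 0.258) = ln(2.868) / 0.6150 = 1.054/0.6150 = 1.713 d.
L(t_c) = L₀ e^(−k_d t_c) = 19.4 × 0.6427 = 12.47 mg/L, and at the critical point k_a D_c = k_d L, so D_c = (0.258/0.873) × 12.47 = 3.685 mg/L.
x_c = v t_c = 0.226 m/s × 1.713 d × 86400 s/d = 33450 m ≈ 33.5 km.

t_c ≈ 1.71 d; D_c ≈ 3.68 mg/L; x_c ≈ 33.5 km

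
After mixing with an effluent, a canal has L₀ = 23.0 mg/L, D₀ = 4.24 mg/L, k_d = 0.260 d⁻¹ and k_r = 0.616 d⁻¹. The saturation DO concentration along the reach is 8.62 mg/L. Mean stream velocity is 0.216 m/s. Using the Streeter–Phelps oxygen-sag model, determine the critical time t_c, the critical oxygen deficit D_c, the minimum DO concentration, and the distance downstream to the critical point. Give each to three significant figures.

At the critical point dD/dt = 0, so k_d L₀ e^(−k_d t) = k_r D. Substituting D(t) from the Streeter–Phelps equation and solving for t gives
t_c = ln[(k_r/k_d)(1 − D₀(k_r−k_d)/(k_d L₀))] / (k_r−k_d).
Here k_r−k_d = 0.3560 d⁻¹ and 1 − D₀(k_r−k_d)/(k_d L₀) = 1 − 4.24×0.3560/(0.260×23.0) = 0.7476, so
t_c = ln(2.369 × 0.7476) / 0.3560 = 0.5717 / 0.3560 = 1.606 d.
L(t_c) = L₀ e^(−k_d t_c) = 23.0 × 0.6587 = 15.15 mg/L, and at the critical point k_r D_c = k_d L, so D_c = (0.260/0.616) × 15.15 = 6.394 mg/L.
Minimum DO = C_s − D_c = 8.62 − 6.394 = 2.226 mg/L.
x_c = v t_c = 0.216 m/s × 1.606 d × 86400 s/d = 29970 m ≈ 30.0 km.

t_c ≈ 1.61 d; D_c ≈ 6.39 mg/L; min DO ≈ 2.23 mg/L; x_c ≈ 30.0 km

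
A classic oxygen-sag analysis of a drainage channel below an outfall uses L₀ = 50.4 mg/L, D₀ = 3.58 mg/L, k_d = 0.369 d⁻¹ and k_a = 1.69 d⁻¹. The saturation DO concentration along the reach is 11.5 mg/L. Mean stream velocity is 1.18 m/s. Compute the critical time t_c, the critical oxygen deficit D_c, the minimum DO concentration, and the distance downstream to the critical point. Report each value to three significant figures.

t_c ≈ 0.930 d; D_c ≈ 7.81 mg/L; min DO ≈ 3.69 mg/L; x_c ≈ 94.8 km

At the critical point dD/dt = 0, so k_d L₀ e^(−k_d t) = k_a D. Substituting D(t) from the Streeter–Phelps equation and solving for t gives
t_c = ln[(k_a/k_d)(1 − D₀(k_a−k_d)/(k_d L₀))] / (k_a−k_d).
Here k_a−k_d = 1.321 d⁻¹ and 1 − D₀(k_a−k_d)/(k_d L₀) = 1 − 3.58×1.321/(0.369×50.4) = 0.7457, so
t_c = ln(4.580 × 0.7457) / 1.321 = 1.228 / 1.321 = 0.9298 d.
L(t_c) = L₀ e^(−k_d t_c) = 50.4 × 0.7096 = 35.76 mg/L, and at the critical point k_a D_c = k_d L, so D_c = (0.369/1.69) × 35.76 = 7.808 mg/L.
Minimum DO = C_s − D_c = 11.5 − 7.808 = 3.692 mg/L.
x_c = v t_c = 1.18 m/s × 0.9298 d × 86400 s/d = 94800 m ≈ 94.8 km.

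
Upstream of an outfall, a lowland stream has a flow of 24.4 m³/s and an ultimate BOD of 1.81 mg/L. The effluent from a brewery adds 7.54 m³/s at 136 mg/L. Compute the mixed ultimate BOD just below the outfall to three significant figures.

Flow-weighted mixing: C = (Q_r C_r + Q_w C_w)/(Q_r + Q_w)
= (24.4×1.81 + 7.54×136)/(24.4 + 7.54) = 1070/31.94 = 33.49 mg/L.

33.5 mg/L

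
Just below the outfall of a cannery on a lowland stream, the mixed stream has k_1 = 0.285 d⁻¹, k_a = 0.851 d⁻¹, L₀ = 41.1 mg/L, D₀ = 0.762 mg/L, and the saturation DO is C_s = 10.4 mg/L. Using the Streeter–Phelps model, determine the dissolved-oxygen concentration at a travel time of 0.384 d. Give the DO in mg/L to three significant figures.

k_1 L₀/(k_a−k_1) = 0.285×41.1/(0.851−0.285) = 11.71/0.5660 = 20.70 mg/L.
e^(−k_1 t) = e^(−0.285×0.3840) = 0.8963; e^(−k_a t) = e^(−0.851×0.3840) = 0.7212.
D = 20.70 × (0.8963 − 0.7212) + 0.762 × 0.7212 = 3.624 + 0.5496 = 4.173 mg/L.
DO = C_s − D = 10.4 − 4.173 = 6.227 mg/L.

DO ≈ 6.23 mg/L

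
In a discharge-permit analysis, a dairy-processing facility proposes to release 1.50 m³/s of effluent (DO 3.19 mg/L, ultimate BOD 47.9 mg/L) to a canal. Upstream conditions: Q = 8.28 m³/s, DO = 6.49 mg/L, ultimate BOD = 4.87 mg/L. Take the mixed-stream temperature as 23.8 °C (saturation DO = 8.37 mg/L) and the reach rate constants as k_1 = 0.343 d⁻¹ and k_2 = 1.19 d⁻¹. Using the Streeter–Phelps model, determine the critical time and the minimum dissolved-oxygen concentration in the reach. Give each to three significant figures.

t_c ≈ 0.617 d; minimum DO ≈ 5.70 mg/L

Mixed DO = (8.28×6.49 + 1.50×3.19)/(8.28+1.50) = 58.52/9.780 = 5.984 mg/L.
Mixed L₀ = (8.28×4.87 + 1.50×47.9)/(9.780) = 112.2/9.780 = 11.47 mg/L.
Initial deficit D₀ = C_s − DO₀ = 8.37 − 5.984 = 2.386 mg/L.
t_c = (1/0.8470) ln[(1.19/0.343)(1 − 2.386×0.8470/(0.343×11.47))] = 1.181 × ln(1.687) = 0.6175 d.
D_c = (0.343/1.19) × 11.47 × e^(−0.343×0.6175) = 0.2882 × 11.47 × 0.8091 = 2.675 mg/L.
Minimum DO = 8.37 − 2.675 = 5.695 mg/L.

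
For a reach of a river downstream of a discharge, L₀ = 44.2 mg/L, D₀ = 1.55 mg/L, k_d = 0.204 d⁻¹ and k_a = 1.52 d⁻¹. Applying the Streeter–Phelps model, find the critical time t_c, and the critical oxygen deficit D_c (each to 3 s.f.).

t_c ≈ 1.33 d; D_c ≈ 4.52 mg/L

With k_a/k_d = 7.451 and 1 − D₀(k_a−k_d)/(k_d L₀) = 0.7738,
t_c = ln(7.451 × 0.7738) / (1.52 − 0.204) = ln(5.765) / 1.316 = 1.752/1.316 = 1.331 d.
L(t_c) = L₀ e^(−k_d t_c) = 44.2 × 0.7622 = 33.69 mg/L, and at the critical point k_a D_c = k_d L, so D_c = (0.204/1.52) × 33.69 = 4.521 mg/L.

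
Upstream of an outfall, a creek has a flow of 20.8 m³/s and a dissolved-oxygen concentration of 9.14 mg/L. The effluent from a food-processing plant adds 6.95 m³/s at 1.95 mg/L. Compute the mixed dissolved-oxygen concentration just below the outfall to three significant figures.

Flow-weighted mixing: C = (Q_r C_r + Q_w C_w)/(Q_r + Q_w)
= (20.8×9.14 + 6.95×1.95)/(20.8 + 6.95) = 203.7/27.75 = 7.339 mg/L.

7.34 mg/L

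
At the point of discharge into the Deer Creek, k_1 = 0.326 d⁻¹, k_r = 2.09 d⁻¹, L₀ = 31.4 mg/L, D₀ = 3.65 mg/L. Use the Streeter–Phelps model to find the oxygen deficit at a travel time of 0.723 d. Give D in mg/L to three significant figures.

k_1 L₀/(k_r−k_1) = 0.326×31.4/(2.09−0.326) = 10.24/1.764 = 5.803 mg/L.
e^(−k_1 t) = e^(−0.326×0.7230) = 0.7900; e^(−k_r t) = e^(−2.09×0.7230) = 0.2207.
D = 5.803 × (0.7900 − 0.2207) + 3.65 × 0.2207 = 3.304 + 0.8055 = 4.109 mg/L.

D ≈ 4.11 mg/L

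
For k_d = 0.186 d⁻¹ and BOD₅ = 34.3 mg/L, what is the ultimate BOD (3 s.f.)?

L₀ ≈ 56.7 mg/L

BOD₅ = L₀(1 − e^(−5k_d)) ⇒ L₀ = BOD₅ / (1 − e^(−5×0.186))
= 34.3 / (1 − 0.3946) = 34.3 / 0.6054 = 56.65 mg/L.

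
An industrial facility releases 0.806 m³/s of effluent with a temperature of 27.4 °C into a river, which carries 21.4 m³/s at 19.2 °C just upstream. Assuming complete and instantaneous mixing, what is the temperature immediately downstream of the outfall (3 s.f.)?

Flow-weighted mixing: C = (Q_r C_r + Q_w C_w)/(Q_r + Q_w)
= (21.4×19.2 + 0.806×27.4)/(21.4 + 0.806) = 433.0/22.21 = 19.50 °C.

19.5 °C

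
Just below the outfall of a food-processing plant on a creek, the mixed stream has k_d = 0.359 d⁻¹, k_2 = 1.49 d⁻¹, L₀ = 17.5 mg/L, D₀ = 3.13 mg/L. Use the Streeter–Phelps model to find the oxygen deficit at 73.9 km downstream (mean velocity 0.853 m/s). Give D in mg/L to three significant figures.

Travel time t = x/v = 73.9 km / (0.853 m/s) = 73900 m / 0.853 m/s = 86640 s = 1.003 d.
k_d L₀/(k_2−k_d) = 0.359×17.5/(1.49−0.359) = 6.282/1.131 = 5.555 mg/L.
e^(−k_d t) = e^(−0.359×1.003) = 0.6977; e^(−k_2 t) = e^(−1.49×1.003) = 0.2245.
D = 5.555 × (0.6977 − 0.2245) + 3.13 × 0.2245 = 2.629 + 0.7026 = 3.331 mg/L.

D ≈ 3.33 mg/L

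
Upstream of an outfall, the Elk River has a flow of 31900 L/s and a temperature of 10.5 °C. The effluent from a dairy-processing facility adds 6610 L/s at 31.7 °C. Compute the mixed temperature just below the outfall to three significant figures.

14.1 °C

Flow-weighted mixing: C = (Q_r C_r + Q_w C_w)/(Q_r + Q_w)
= (31900×10.5 + 6610×31.7)/(31900 + 6610) = 544500/38510 = 14.14 °C.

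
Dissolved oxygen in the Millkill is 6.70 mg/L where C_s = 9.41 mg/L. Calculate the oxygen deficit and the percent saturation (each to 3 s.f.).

D ≈ 2.71 mg/L; 71.2 % saturation

D = C_s − C = 9.41 − 6.70 = 2.71 mg/L.
% saturation = 6.70/9.41 × 100 = 71.2 %.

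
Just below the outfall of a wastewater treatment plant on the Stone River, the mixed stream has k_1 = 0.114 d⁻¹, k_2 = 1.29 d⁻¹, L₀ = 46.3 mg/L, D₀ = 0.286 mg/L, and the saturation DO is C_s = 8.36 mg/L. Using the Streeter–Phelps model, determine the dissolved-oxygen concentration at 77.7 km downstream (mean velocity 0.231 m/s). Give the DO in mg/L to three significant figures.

DO ≈ 5.51 mg/L

Travel time t = x/v = 77.7 km / (0.231 m/s) = 77700 m / 0.231 m/s = 336400 s = 3.893 d.
k_1 L₀/(k_2−k_1) = 0.114×46.3/(1.29−0.114) = 5.278/1.176 = 4.488 mg/L.
e^(−k_1 t) = e^(−0.114×3.893) = 0.6416; e^(−k_2 t) = e^(−1.29×3.893) = 0.006591.
D = 4.488 × (0.6416 − 0.006591) + 0.286 × 0.006591 = 2.850 + 0.001885 = 2.852 mg/L.
DO = C_s − D = 8.36 − 2.852 = 5.508 mg/L.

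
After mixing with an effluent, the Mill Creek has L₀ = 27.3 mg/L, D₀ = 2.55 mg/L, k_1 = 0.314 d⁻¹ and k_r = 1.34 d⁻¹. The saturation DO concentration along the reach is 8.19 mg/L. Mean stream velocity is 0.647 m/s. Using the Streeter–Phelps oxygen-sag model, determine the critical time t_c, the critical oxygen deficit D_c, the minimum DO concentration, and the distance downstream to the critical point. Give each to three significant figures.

t_c ≈ 1.06 d; D_c ≈ 4.59 mg/L; min DO ≈ 3.60 mg/L; x_c ≈ 59.2 km

t_c = [1/(k_r−k_1)] ln[(k_r/k_1)(1 − D₀(k_r−k_1)/(k_1 L₀))]
= [1/(1.34−0.314)] ln[(1.34/0.314)(1 − 2.55×1.026/(0.314×27.3))]
= (1/1.026) ln[4.268 × 0.6948] = 0.9747 × ln(2.965) = 0.9747 × 1.087 = 1.059 d.
L(t_c) = L₀ e^(−k_1 t_c) = 27.3 × 0.7170 = 19.57 mg/L, and at the critical point k_r D_c = k_1 L, so D_c = (0.314/1.34) × 19.57 = 4.587 mg/L.
Minimum DO = C_s − D_c = 8.19 − 4.587 = 3.603 mg/L.
x_c = v t_c = 0.647 m/s × 1.059 d × 86400 s/d = 59220 m ≈ 59.2 km.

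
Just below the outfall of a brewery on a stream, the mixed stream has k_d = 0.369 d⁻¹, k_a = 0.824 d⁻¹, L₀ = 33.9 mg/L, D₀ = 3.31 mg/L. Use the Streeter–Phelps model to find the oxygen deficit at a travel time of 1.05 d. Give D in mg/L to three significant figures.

D ≈ 8.48 mg/L

k_d L₀/(k_a−k_d) = 0.369×33.9/(0.824−0.369) = 12.51/0.4550 = 27.49 mg/L.
e^(−k_d t) = e^(−0.369×1.050) = 0.6788; e^(−k_a t) = e^(−0.824×1.050) = 0.4210.
D = 27.49 × (0.6788 − 0.4210) + 3.31 × 0.4210 = 7.088 + 1.393 = 8.481 mg/L.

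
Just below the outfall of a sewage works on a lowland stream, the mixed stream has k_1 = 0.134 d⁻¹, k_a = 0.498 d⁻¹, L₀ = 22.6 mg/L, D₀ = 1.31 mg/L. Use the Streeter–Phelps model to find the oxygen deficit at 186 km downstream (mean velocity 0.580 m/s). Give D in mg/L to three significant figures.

Travel time t = x/v = 186 km / (0.580 m/s) = 186000 m / 0.580 m/s = 320700 s = 3.712 d.
k_1 L₀/(k_a−k_1) = 0.134×22.6/(0.498−0.134) = 3.028/0.3640 = 8.320 mg/L.
e^(−k_1 t) = e^(−0.134×3.712) = 0.6081; e^(−k_a t) = e^(−0.498×3.712) = 0.1575.
D = 8.320 × (0.6081 − 0.1575) + 1.31 × 0.1575 = 3.749 + 0.2063 = 3.956 mg/L.

D ≈ 3.96 mg/L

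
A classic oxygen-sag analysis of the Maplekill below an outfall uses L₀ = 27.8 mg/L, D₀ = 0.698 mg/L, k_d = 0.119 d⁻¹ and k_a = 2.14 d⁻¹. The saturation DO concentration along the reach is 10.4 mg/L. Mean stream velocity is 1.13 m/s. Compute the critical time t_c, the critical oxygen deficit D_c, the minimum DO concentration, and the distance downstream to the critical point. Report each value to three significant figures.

t_c = [1/(k_a−k_d)] ln[(k_a/k_d)(1 − D₀(k_a−k_d)/(k_d L₀))]
= [1/(2.14−0.119)] ln[(2.14/0.119)(1 − 0.698×2.021/(0.119×27.8))]
= (1/2.021) ln[17.98 × 0.5736] = 0.4948 × ln(10.31) = 0.4948 × 2.334 = 1.155 d.
L(t_c) = L₀ e^(−k_d t_c) = 27.8 × 0.8716 = 24.23 mg/L, and at the critical point k_a D_c = k_d L, so D_c = (0.119/2.14) × 24.23 = 1.347 mg/L.
Minimum DO = C_s − D_c = 10.4 − 1.347 = 9.053 mg/L.
x_c = v t_c = 1.13 m/s × 1.155 d × 86400 s/d = 112700 m ≈ 113 km.

t_c ≈ 1.15 d; D_c ≈ 1.35 mg/L; min DO ≈ 9.05 mg/L; x_c ≈ 113 km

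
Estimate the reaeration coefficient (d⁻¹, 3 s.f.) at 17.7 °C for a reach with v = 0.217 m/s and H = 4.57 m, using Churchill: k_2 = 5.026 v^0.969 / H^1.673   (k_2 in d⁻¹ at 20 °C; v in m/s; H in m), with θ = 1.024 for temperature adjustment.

k_2 ≈ 0.0852 d⁻¹

k_2(20) = 5.026 × 0.217^0.969 / 4.57^1.673 = 5.026 × 0.2275 / 12.71 = 0.08999 d⁻¹.
k_2(17.7) = 0.08999 × 1.024^(17.7−20) = 0.08999 × 0.9469 = 0.08522 d⁻¹.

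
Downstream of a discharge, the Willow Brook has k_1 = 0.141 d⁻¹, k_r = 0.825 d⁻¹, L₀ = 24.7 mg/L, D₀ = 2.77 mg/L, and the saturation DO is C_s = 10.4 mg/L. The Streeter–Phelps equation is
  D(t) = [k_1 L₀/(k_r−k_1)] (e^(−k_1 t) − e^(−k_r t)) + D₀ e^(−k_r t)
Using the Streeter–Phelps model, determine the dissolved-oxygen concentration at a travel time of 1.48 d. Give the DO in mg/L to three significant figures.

DO ≈ 6.95 mg/L

k_1 L₀/(k_r−k_1) = 0.141×24.7/(0.825−0.141) = 3.483/0.6840 = 5.092 mg/L.
e^(−k_1 t) = e^(−0.141×1.480) = 0.8117; e^(−k_r t) = e^(−0.825×1.480) = 0.2949.
D = 5.092 × (0.8117 − 0.2949) + 2.77 × 0.2949 = 2.631 + 0.8170 = 3.448 mg/L.
DO = C_s − D = 10.4 − 3.448 = 6.952 mg/L.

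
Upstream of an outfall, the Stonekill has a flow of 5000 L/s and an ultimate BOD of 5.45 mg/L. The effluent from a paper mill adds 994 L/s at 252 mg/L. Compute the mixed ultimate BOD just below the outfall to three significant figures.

Flow-weighted mixing: C = (Q_r C_r + Q_w C_w)/(Q_r + Q_w)
= (5000×5.45 + 994×252)/(5000 + 994) = 277700/5994 = 46.34 mg/L.

46.3 mg/L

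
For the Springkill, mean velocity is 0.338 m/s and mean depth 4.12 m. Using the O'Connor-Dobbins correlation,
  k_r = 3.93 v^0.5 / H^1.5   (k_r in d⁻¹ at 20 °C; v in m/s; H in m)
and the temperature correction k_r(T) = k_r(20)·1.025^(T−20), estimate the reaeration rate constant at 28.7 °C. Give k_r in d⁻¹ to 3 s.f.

k_r(20) = 3.93 × 0.338^0.5 / 4.12^1.5 = 3.93 × 0.5814 / 8.363 = 0.2732 d⁻¹.
k_r(28.7) = 0.2732 × 1.025^(28.7−20) = 0.2732 × 1.240 = 0.3387 d⁻¹.

k_r ≈ 0.339 d⁻¹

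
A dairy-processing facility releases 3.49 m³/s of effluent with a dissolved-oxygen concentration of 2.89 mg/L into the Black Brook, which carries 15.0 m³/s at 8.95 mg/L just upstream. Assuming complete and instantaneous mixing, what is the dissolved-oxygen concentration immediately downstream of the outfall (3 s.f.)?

Flow-weighted mixing: C = (Q_r C_r + Q_w C_w)/(Q_r + Q_w)
= (15.0×8.95 + 3.49×2.89)/(15.0 + 3.49) = 144.3/18.49 = 7.806 mg/L.

7.81 mg/L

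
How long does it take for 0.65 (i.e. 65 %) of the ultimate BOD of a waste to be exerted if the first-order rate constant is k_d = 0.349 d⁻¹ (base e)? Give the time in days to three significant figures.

y/L₀ = 1 − e^(−k_d t) = 0.65 ⇒ e^(−k_d t) = 0.350
t = −ln(0.350) / 0.349 = 1.050 / 0.349 = 3.008 d.

t ≈ 3.01 d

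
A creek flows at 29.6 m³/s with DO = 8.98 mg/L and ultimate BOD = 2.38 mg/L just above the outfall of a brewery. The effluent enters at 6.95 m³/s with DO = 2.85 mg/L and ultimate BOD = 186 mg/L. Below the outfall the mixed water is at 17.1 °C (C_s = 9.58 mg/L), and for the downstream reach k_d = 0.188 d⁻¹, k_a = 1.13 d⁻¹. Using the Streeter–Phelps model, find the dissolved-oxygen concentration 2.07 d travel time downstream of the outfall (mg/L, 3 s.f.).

Mixed DO = (29.6×8.98 + 6.95×2.85)/(29.6+6.95) = 285.6/36.55 = 7.814 mg/L.
Mixed L₀ = (29.6×2.38 + 6.95×186)/(36.55) = 1363/36.55 = 37.30 mg/L.
Initial deficit D₀ = C_s − DO₀ = 9.58 − 7.814 = 1.766 mg/L.
D(2.07) = [0.188×37.30/(1.13−0.188)](e^(−0.188×2.07) − e^(−1.13×2.07)) + 1.766 e^(−1.13×2.07)
= 7.443 × (0.6776 − 0.09641) + 1.766 × 0.09641 = 4.496 mg/L.
DO = 9.58 − 4.496 = 5.084 mg/L.

DO ≈ 5.08 mg/L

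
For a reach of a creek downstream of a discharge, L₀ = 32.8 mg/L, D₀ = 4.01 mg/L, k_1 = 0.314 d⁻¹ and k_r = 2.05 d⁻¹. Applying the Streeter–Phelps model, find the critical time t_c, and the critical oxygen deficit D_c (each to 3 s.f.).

t_c ≈ 0.432 d; D_c ≈ 4.39 mg/L

With k_r/k_1 = 6.529 and 1 − D₀(k_r−k_1)/(k_1 L₀) = 0.3241,
t_c = ln(6.529 × 0.3241) / (2.05 − 0.314) = ln(2.116) / 1.736 = 0.7495/1.736 = 0.4317 d.
D_c = (k_1/k_r) L₀ e^(−k_1 t_c) = (0.314/2.05) × 32.8 × e^(−0.314×0.4317) = 0.1532 × 32.8 × 0.8732 = 4.387 mg/L.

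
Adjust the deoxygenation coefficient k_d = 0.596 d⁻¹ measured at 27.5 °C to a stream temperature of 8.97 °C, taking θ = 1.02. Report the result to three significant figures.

k_d(T₂) = k_d(T₁) · θ^(T₂−T₁) = 0.596 × 1.02^(8.97−27.5)
= 0.596 × 1.02^-18.5 = 0.596 × 0.6928 = 0.4129 d⁻¹.

k_d ≈ 0.413 d⁻¹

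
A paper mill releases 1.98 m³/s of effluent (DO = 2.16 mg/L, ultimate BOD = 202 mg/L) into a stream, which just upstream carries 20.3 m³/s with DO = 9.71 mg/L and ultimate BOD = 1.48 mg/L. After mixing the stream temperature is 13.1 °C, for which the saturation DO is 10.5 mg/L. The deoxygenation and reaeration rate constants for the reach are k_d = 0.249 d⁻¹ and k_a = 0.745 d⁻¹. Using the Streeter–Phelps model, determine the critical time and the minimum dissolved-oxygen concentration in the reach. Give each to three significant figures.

t_c ≈ 1.88 d; minimum DO ≈ 6.46 mg/L

Mixed DO = (20.3×9.71 + 1.98×2.16)/(20.3+1.98) = 201.4/22.28 = 9.039 mg/L.
Mixed L₀ = (20.3×1.48 + 1.98×202)/(22.28) = 430.0/22.28 = 19.30 mg/L.
Initial deficit D₀ = C_s − DO₀ = 10.5 − 9.039 = 1.461 mg/L.
t_c = (1/0.4960) ln[(0.745/0.249)(1 − 1.461×0.4960/(0.249×19.30))] = 2.016 × ln(2.541) = 1.880 d.
D_c = (0.249/0.745) × 19.30 × e^(−0.249×1.880) = 0.3342 × 19.30 × 0.6262 = 4.039 mg/L.
Minimum DO = 10.5 − 4.039 = 6.461 mg/L.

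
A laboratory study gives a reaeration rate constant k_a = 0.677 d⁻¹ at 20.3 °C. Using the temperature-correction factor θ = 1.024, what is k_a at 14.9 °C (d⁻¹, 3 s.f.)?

k_a ≈ 0.596 d⁻¹

k_a(T₂) = k_a(T₁) · θ^(T₂−T₁) = 0.677 × 1.024^(14.9−20.3)
= 0.677 × 1.024^-5.40 = 0.677 × 0.8798 = 0.5956 d⁻¹.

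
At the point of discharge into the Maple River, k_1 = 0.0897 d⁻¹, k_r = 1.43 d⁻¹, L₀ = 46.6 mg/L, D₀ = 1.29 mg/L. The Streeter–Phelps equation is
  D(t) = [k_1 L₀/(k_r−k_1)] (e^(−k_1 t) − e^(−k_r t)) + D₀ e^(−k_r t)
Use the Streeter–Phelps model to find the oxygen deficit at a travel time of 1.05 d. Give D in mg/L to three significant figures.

k_1 L₀/(k_r−k_1) = 0.0897×46.6/(1.43−0.0897) = 4.180/1.340 = 3.119 mg/L.
e^(−k_1 t) = e^(−0.0897×1.050) = 0.9101; e^(−k_r t) = e^(−1.43×1.050) = 0.2228.
D = 3.119 × (0.9101 − 0.2228) + 1.29 × 0.2228 = 2.144 + 0.2874 = 2.431 mg/L.

D ≈ 2.43 mg/L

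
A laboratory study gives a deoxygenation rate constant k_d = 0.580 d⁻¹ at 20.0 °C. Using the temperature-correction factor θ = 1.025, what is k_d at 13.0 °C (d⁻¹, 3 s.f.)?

k_d ≈ 0.488 d⁻¹

k_d(T₂) = k_d(T₁) · θ^(T₂−T₁) = 0.580 × 1.025^(13.0−20.0)
= 0.580 × 1.025^-7.00 = 0.580 × 0.8413 = 0.4879 d⁻¹.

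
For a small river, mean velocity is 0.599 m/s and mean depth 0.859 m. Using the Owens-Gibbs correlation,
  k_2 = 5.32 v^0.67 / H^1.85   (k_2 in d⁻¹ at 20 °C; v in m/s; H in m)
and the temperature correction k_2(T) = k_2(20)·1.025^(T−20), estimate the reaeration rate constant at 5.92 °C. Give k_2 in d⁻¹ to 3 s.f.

k_2(20) = 5.32 × 0.599^0.67 / 0.859^1.85 = 5.32 × 0.7094 / 0.7549 = 4.999 d⁻¹.
k_2(5.92) = 4.999 × 1.025^(5.92−20) = 4.999 × 0.7063 = 3.531 d⁻¹.

k_2 ≈ 3.53 d⁻¹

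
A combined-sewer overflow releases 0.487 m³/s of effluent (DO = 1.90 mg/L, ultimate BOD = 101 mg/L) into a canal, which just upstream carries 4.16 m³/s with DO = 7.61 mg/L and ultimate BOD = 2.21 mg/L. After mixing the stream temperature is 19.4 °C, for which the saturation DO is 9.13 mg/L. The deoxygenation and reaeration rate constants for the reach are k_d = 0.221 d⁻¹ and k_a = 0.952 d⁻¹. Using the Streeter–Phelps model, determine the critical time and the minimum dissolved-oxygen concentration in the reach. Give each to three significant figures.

t_c ≈ 0.882 d; minimum DO ≈ 6.73 mg/L

Mixed DO = (4.16×7.61 + 0.487×1.90)/(4.16+0.487) = 32.58/4.647 = 7.012 mg/L.
Mixed L₀ = (4.16×2.21 + 0.487×101)/(4.647) = 58.38/4.647 = 12.56 mg/L.
Initial deficit D₀ = C_s − DO₀ = 9.13 − 7.012 = 2.118 mg/L.
t_c = (1/0.7310) ln[(0.952/0.221)(1 − 2.118×0.7310/(0.221×12.56))] = 1.368 × ln(1.905) = 0.8817 d.
D_c = (0.221/0.952) × 12.56 × e^(−0.221×0.8817) = 0.2321 × 12.56 × 0.8230 = 2.400 mg/L.
Minimum DO = 9.13 − 2.400 = 6.730 mg/L.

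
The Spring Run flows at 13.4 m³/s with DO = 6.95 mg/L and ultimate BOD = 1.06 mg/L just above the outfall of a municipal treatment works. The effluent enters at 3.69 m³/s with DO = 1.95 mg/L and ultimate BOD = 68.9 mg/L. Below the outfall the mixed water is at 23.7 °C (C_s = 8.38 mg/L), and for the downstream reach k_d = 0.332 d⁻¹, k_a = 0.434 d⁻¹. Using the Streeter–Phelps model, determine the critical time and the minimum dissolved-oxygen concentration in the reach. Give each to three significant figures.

t_c ≈ 2.13 d; minimum DO ≈ 2.46 mg/L

Mixed DO = (13.4×6.95 + 3.69×1.95)/(13.4+3.69) = 100.3/17.09 = 5.870 mg/L.
Mixed L₀ = (13.4×1.06 + 3.69×68.9)/(17.09) = 268.4/17.09 = 15.71 mg/L.
Initial deficit D₀ = C_s − DO₀ = 8.38 − 5.870 = 2.510 mg/L.
t_c = (1/0.1020) ln[(0.434/0.332)(1 − 2.510×0.1020/(0.332×15.71))] = 9.804 × ln(1.243) = 2.133 d.
D_c = (0.332/0.434) × 15.71 × e^(−0.332×2.133) = 0.7650 × 15.71 × 0.4925 = 5.918 mg/L.
Minimum DO = 8.38 − 5.918 = 2.462 mg/L.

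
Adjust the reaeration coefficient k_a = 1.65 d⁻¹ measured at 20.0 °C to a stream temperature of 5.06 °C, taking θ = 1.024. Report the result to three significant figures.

k_a ≈ 1.16 d⁻¹

k_a(T₂) = k_a(T₁) · θ^(T₂−T₁) = 1.65 × 1.024^(5.06−20.0)
= 1.65 × 1.024^-14.9 = 1.65 × 0.7016 = 1.158 d⁻¹.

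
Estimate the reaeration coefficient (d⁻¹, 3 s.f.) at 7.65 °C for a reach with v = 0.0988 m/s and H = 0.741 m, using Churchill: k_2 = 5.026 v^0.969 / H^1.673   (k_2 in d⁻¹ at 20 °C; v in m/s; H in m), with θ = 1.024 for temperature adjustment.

k_2 ≈ 0.657 d⁻¹

k_2(20) = 5.026 × 0.0988^0.969 / 0.741^1.673 = 5.026 × 0.1061 / 0.6056 = 0.8809 d⁻¹.
k_2(7.65) = 0.8809 × 1.024^(7.65−20) = 0.8809 × 0.7461 = 0.6573 d⁻¹.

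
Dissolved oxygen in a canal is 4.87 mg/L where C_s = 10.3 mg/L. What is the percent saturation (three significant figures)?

47.3 % saturation

% saturation = C/C_s × 100 = 4.87/10.3 × 100 = 47.3 %.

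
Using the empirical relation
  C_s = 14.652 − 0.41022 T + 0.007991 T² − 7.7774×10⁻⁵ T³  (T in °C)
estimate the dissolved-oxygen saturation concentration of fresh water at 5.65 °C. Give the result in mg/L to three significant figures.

C_s ≈ 12.6 mg/L

C_s = 14.652 − 0.41022×5.65 + 0.007991×5.65² − 7.7774×10⁻⁵×5.65³ = 12.58 mg/L.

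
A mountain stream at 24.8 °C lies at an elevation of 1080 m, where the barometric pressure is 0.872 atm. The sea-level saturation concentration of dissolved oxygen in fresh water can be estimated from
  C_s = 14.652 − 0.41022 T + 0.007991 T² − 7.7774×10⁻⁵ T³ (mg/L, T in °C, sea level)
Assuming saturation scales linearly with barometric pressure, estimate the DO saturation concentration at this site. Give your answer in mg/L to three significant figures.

C_s ≈ 7.16 mg/L

At sea level: C_s = 14.652 − 0.41022×24.8 + 0.007991×24.8² − 7.7774×10⁻⁵×24.8³ = 8.207 mg/L.
Pressure correction: C_s' = 8.207 × 0.872 = 7.157 mg/L.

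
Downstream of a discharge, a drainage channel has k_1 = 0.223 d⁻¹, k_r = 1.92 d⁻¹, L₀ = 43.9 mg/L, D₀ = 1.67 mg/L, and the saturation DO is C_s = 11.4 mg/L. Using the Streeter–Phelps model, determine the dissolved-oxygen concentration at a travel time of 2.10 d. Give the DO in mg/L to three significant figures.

k_1 L₀/(k_r−k_1) = 0.223×43.9/(1.92−0.223) = 9.790/1.697 = 5.769 mg/L.
e^(−k_1 t) = e^(−0.223×2.100) = 0.6261; e^(−k_r t) = e^(−1.92×2.100) = 0.01774.
D = 5.769 × (0.6261 − 0.01774) + 1.67 × 0.01774 = 3.509 + 0.02962 = 3.539 mg/L.
DO = C_s − D = 11.4 − 3.539 = 7.861 mg/L.

DO ≈ 7.86 mg/L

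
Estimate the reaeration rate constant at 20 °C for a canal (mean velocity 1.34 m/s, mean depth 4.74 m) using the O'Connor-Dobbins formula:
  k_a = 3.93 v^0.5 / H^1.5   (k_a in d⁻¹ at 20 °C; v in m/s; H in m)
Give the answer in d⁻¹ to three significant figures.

k_a = 3.93 × 1.34^0.5 / 4.74^1.5 = 3.93 × 1.158 / 10.32 = 0.4408 d⁻¹.

k_a ≈ 0.441 d⁻¹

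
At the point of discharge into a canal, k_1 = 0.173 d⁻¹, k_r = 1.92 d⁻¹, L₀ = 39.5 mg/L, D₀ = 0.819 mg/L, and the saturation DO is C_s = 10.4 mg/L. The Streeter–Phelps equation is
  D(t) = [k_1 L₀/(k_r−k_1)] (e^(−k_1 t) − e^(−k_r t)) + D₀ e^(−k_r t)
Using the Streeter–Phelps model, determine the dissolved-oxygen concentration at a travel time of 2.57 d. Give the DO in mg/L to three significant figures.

k_1 L₀/(k_r−k_1) = 0.173×39.5/(1.92−0.173) = 6.833/1.747 = 3.912 mg/L.
e^(−k_1 t) = e^(−0.173×2.570) = 0.6411; e^(−k_r t) = e^(−1.92×2.570) = 0.007195.
D = 3.912 × (0.6411 − 0.007195) + 0.819 × 0.007195 = 2.479 + 0.005893 = 2.485 mg/L.
DO = C_s − D = 10.4 − 2.485 = 7.915 mg/L.

DO ≈ 7.91 mg/L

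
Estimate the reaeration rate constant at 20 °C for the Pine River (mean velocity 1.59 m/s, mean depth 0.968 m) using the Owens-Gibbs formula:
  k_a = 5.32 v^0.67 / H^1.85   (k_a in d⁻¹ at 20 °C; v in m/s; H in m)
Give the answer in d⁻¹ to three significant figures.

k_a = 5.32 × 1.59^0.67 / 0.968^1.85 = 5.32 × 1.364 / 0.9416 = 7.709 d⁻¹.

k_a ≈ 7.71 d⁻¹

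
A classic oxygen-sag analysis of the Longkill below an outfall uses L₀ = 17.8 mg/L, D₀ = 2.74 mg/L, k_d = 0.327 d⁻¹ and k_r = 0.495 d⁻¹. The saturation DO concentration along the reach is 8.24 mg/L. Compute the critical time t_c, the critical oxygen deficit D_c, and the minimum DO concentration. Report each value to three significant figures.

t_c ≈ 1.98 d; D_c ≈ 6.16 mg/L; min DO ≈ 2.08 mg/L

At the critical point dD/dt = 0, so k_d L₀ e^(−k_d t) = k_r D. Substituting D(t) from the Streeter–Phelps equation and solving for t gives
t_c = ln[(k_r/k_d)(1 − D₀(k_r−k_d)/(k_d L₀))] / (k_r−k_d).
Here k_r−k_d = 0.1680 d⁻¹ and 1 − D₀(k_r−k_d)/(k_d L₀) = 1 − 2.74×0.1680/(0.327×17.8) = 0.9209, so
t_c = ln(1.514 × 0.9209) / 0.1680 = 0.3322 / 0.1680 = 1.977 d.
D_c = (k_d/k_r) L₀ e^(−k_d t_c) = (0.327/0.495) × 17.8 × e^(−0.327×1.977) = 0.6606 × 17.8 × 0.5238 = 6.159 mg/L.
Minimum DO = C_s − D_c = 8.24 − 6.159 = 2.081 mg/L.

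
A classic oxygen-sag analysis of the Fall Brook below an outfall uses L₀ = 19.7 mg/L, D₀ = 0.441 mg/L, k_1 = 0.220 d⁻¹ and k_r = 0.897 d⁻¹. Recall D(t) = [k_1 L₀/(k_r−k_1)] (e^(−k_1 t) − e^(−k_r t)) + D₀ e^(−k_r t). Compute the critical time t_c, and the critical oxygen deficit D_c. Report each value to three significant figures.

t_c ≈ 1.97 d; D_c ≈ 3.13 mg/L

At the critical point dD/dt = 0, so k_1 L₀ e^(−k_1 t) = k_r D. Substituting D(t) from the Streeter–Phelps equation and solving for t gives
t_c = ln[(k_r/k_1)(1 − D₀(k_r−k_1)/(k_1 L₀))] / (k_r−k_1).
Here k_r−k_1 = 0.6770 d⁻¹ and 1 − D₀(k_r−k_1)/(k_1 L₀) = 1 − 0.441×0.6770/(0.220×19.7) = 0.9311, so
t_c = ln(4.077 × 0.9311) / 0.6770 = 1.334 / 0.6770 = 1.971 d.
L(t_c) = L₀ e^(−k_1 t_c) = 19.7 × 0.6482 = 12.77 mg/L, and at the critical point k_r D_c = k_1 L, so D_c = (0.220/0.897) × 12.77 = 3.132 mg/L.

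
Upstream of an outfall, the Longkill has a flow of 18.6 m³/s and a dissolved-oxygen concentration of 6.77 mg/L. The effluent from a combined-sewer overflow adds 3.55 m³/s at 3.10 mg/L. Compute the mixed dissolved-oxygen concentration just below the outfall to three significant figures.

Flow-weighted mixing: C = (Q_r C_r + Q_w C_w)/(Q_r + Q_w)
= (18.6×6.77 + 3.55×3.10)/(18.6 + 3.55) = 136.9/22.15 = 6.182 mg/L.

6.18 mg/L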